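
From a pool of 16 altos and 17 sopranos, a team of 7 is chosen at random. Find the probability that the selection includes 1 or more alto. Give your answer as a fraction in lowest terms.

There are C(33,7) = 4272048 ways to choose the 7.
The complement is all 7 are sopranos: C(17,7) = 19448.
Probability = 1 − 19448/4272048 = 4252600/4272048 = 48325/48546.

48325/48546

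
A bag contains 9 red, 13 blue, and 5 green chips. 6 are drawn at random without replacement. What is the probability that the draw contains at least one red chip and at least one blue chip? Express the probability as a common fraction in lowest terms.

There are C(27,6) = 296010 possible draws.
By inclusion-exclusion on the complements, draws missing all red or all blue: C(18,6) + C(14,6) − C(5,6) = 18564 + 3003 − 0 = 21567.
So draws with at least one of each: 296010 − 21567 = 274443, probability 274443/296010 = 7037/7590.

7037/7590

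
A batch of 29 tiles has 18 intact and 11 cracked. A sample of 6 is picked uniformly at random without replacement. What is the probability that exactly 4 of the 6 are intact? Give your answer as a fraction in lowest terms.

Total number of selections: C(29,6) = 475020.
Selections with exactly 4 intact: choose 4 of the 18 intact and 2 of the 11 cracked, C(18,4)·C(11,2) = 3060·55 = 168300.
Probability = 168300/475020 = 935/2639.

935/2639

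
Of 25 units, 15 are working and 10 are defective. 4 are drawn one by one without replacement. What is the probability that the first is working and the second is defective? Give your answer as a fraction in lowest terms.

1/4

Multiply the conditional probabilities at each draw: 15/25 · 10/24 = 150/600 = 1/4.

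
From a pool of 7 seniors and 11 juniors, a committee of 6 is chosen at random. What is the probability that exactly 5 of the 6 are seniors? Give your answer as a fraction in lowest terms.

11/884

There are C(18,6) = 18564 ways to choose 6 from 18.
Selections with exactly 5 seniors: choose 5 of the 7 seniors and 1 of the 11 juniors, C(7,5)·C(11,1) = 21·11 = 231.
Probability = 231/18564 = 11/884.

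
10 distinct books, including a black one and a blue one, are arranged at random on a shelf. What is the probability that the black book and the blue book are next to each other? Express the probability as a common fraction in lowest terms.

1/5

There are 10! = 3628800 arrangements.
Treat the black book and the blue book as a block: 9! arrangements of the blocks × 2 orders within the block = 2·362880 = 725760.
Probability = 725760/3628800 = 1/5.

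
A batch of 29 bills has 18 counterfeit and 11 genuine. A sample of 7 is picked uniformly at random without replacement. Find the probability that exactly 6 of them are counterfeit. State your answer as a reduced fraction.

Total number of selections: C(29,7) = 1560780.
Selections with exactly 6 counterfeit: choose 6 of the 18 counterfeit and 1 of the 11 genuine, C(18,6)·C(11,1) = 18564·11 = 204204.
Probability = 204204/1560780 = 1309/10005.

1309/10005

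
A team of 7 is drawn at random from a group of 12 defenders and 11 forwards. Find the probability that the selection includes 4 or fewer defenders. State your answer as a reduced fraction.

Total selections: C(23,7) = 245157.
Count the complement (more than 4 defenders): C(12,5)·C(11,2) + C(12,6)·C(11,1) + C(12,7)·C(11,0) = 43560 + 10164 + 792 = 54516.
Probability = 1 − 54516/245157 = 190641/245157 = 5777/7429.

5777/7429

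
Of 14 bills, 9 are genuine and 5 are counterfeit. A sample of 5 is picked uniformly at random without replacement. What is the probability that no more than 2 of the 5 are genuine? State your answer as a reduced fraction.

Total selections: C(14,5) = 2002.
Favorable selections (no more than 2 genuine): C(9,0)·C(5,5) + C(9,1)·C(5,4) + C(9,2)·C(5,3) = 1 + 45 + 360 = 406.
Probability = 406/2002 = 29/143.

29/143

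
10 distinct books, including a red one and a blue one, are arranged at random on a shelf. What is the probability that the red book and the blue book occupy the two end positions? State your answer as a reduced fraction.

There are 10! = 3628800 arrangements.
Place the red book and the blue book at the ends in 2 ways, arrange the remaining 8 in 8! = 40320 ways: 2·40320 = 80640.
Probability = 80640/3628800 = 1/45.

1/45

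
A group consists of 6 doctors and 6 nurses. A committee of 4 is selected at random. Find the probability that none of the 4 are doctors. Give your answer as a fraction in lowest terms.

There are C(12,4) = 495 possible selections.
Selections with no doctors (all nurses): C(6,4) = 15.
Probability = 15/495 = 1/33.

1/33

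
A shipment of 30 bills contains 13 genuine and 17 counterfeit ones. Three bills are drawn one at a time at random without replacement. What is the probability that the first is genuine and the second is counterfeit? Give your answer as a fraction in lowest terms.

Multiply the conditional probabilities at each draw: 13/30 · 17/29 = 221/870.

221/870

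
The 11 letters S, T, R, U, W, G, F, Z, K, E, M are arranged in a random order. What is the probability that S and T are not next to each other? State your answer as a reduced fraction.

There are 11! = 39916800 arrangements.
Arrangements with S and T adjacent: 2·10! = 7257600.
So not adjacent: 39916800 − 7257600 = 32659200, probability 32659200/39916800 = 9/11.

9/11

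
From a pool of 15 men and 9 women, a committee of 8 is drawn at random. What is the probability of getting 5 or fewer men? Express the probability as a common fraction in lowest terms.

Total selections: C(24,8) = 735471.
Favorable selections (5 or fewer men): C(15,0)·C(9,8) + C(15,1)·C(9,7) + C(15,2)·C(9,6) + C(15,3)·C(9,5) + C(15,4)·C(9,4) + C(15,5)·C(9,3) = 9 + 540 + 8820 + 57330 + 171990 + 252252 = 490941.
Probability = 490941/735471 = 261/391.

261/391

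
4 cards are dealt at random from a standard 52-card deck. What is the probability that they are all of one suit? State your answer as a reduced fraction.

44/4165

There are C(52,4) = 270725 possible 4-card hands.
Hands of one suit: 4 suits × C(13,4) = 4·715 = 2860.
Probability = 2860/270725 = 44/4165.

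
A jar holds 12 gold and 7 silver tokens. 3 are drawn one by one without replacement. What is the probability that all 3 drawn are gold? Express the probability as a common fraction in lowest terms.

Multiply the conditional probabilities at each draw: 12/19 · 11/18 · 10/17 = 1320/5814 = 220/969.

220/969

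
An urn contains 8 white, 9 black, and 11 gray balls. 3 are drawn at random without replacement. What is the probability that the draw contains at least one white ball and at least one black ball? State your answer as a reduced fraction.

37/91

There are C(28,3) = 3276 possible draws.
By inclusion-exclusion on the complements, draws missing all white or all black: C(20,3) + C(19,3) − C(11,3) = 1140 + 969 − 165 = 1944.
So draws with at least one of each: 3276 − 1944 = 1332, probability 1332/3276 = 37/91.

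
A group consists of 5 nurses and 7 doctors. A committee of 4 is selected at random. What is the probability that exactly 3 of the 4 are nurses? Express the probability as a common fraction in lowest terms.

14/99

The sample space is all 4-subsets of the 12: C(12,4) = 495.
Selections with exactly 3 nurses: choose 3 of the 5 nurses and 1 of the 7 doctors, C(5,3)·C(7,1) = 10·7 = 70.
Probability = 70/495 = 14/99.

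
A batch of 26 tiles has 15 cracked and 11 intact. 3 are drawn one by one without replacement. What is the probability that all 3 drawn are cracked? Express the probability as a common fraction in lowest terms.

7/40

Multiply the conditional probabilities at each draw: 15/26 · 14/25 · 13/24 = 2730/15600 = 7/40.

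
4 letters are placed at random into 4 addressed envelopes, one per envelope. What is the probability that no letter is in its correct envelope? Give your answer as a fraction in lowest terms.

3/8

There are 4! = 24 assignments.
By inclusion-exclusion, assignments with no fixed points: C(4,0)·4! − C(4,1)·3! + C(4,2)·2! − C(4,3)·1! + C(4,4)·0! = 9.
Probability = 9/24 = 3/8.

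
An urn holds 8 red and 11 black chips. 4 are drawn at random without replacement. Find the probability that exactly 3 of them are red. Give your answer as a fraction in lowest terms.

154/969

There are C(19,4) = 3876 ways to choose 4 from 19.
Selections with exactly 3 red: choose 3 of the 8 red and 1 of the 11 black, C(8,3)·C(11,1) = 56·11 = 616.
Probability = 616/3876 = 154/969.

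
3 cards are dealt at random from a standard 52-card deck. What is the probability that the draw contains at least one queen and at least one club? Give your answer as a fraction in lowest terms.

There are C(52,3) = 22100 possible draws.
By inclusion-exclusion on the complements, draws missing all queens or all clubs: C(48,3) + C(39,3) − C(36,3) = 17296 + 9139 − 7140 = 19295.
So draws with at least one of each: 22100 − 19295 = 2805, probability 2805/22100 = 33/260.

33/260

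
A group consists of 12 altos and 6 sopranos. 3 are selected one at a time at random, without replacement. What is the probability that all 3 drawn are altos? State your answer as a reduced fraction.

Multiply the conditional probabilities at each draw: 12/18 · 11/17 · 10/16 = 1320/4896 = 55/204.

55/204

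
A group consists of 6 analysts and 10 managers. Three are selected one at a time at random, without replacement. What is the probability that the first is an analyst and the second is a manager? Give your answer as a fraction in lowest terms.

Multiply the conditional probabilities at each draw: 6/16 · 10/15 = 60/240 = 1/4.

1/4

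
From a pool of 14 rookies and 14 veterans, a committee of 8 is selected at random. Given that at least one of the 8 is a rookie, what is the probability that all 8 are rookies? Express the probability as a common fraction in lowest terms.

1/1034

Work in counts. Selections with at least one rookie: C(28,8) − C(14,8) = 3108105 − 3003 = 3105102.
Of those, selections where all 8 are rookies: C(14,8) = 3003.
Conditional probability = 3003/3105102 = 1/1034.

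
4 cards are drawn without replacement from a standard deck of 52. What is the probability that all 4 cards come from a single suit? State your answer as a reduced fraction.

44/4165

There are C(52,4) = 270725 possible 4-card hands.
Hands of one suit: 4 suits × C(13,4) = 4·715 = 2860.
Probability = 2860/270725 = 44/4165.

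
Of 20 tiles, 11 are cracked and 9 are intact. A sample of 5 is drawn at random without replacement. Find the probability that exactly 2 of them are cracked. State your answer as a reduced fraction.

Total number of selections: C(20,5) = 15504.
Selections with exactly 2 cracked: choose 2 of the 11 cracked and 3 of the 9 intact, C(11,2)·C(9,3) = 55·84 = 4620.
Probability = 4620/15504 = 385/1292.

385/1292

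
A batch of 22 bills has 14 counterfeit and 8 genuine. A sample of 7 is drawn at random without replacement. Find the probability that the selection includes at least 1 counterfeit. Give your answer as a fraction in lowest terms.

Total selections: C(22,7) = 170544.
The complement is all 7 are genuine: C(8,7) = 8.
Probability = 1 − 8/170544 = 170536/170544 = 21317/21318.

21317/21318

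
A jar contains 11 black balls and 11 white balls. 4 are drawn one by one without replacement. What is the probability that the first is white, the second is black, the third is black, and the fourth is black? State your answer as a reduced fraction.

Multiply the conditional probabilities at each draw: 11/22 · 11/21 · 10/20 · 9/19 = 10890/175560 = 33/532.

33/532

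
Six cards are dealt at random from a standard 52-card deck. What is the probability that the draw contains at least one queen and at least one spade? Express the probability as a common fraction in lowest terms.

6772177/20358520

There are C(52,6) = 20358520 possible draws.
By inclusion-exclusion on the complements, draws missing all queens or all spades: C(48,6) + C(39,6) − C(36,6) = 12271512 + 3262623 − 1947792 = 13586343.
So draws with at least one of each: 20358520 − 13586343 = 6772177, probability 6772177/20358520.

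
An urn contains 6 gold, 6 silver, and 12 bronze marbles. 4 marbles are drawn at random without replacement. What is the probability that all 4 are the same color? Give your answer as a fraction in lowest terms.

There are C(24,4) = 10626 ways to draw 4 marbles.
All same color: C(6,4) + C(6,4) + C(12,4) = 15 + 15 + 495 = 525.
Probability = 525/10626 = 25/506.

25/506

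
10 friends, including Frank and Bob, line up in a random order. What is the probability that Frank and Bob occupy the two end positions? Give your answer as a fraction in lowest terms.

There are 10! = 3628800 arrangements.
Place Frank and Bob at the ends in 2 ways, arrange the remaining 8 in 8! = 40320 ways: 2·40320 = 80640.
Probability = 80640/3628800 = 1/45.

1/45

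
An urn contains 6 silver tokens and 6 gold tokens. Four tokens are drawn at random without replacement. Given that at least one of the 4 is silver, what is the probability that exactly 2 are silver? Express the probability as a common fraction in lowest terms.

Work in counts. Selections with at least one silver: C(12,4) − C(6,4) = 495 − 15 = 480.
Of those, selections where exactly 2 are silver: C(6,2)·C(6,2) = 15·15 = 225.
Conditional probability = 225/480 = 15/32.

15/32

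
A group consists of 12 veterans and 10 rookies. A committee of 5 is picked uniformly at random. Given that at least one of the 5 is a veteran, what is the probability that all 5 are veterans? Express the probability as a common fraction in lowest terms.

44/1449

Work in counts. Selections with at least one veteran: C(22,5) − C(10,5) = 26334 − 252 = 26082.
Of those, selections where all 5 are veterans: C(12,5) = 792.
Conditional probability = 792/26082 = 44/1449.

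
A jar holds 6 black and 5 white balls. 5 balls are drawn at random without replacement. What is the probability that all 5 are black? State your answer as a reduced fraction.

There are C(11,5) = 462 possible selections.
Selections with all black: C(6,5) = 6.
Probability = 6/462 = 1/77.

1/77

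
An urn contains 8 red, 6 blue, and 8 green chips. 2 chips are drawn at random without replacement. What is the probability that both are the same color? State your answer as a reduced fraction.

There are C(22,2) = 231 ways to draw 2 chips.
All same color: C(8,2) + C(6,2) + C(8,2) = 28 + 15 + 28 = 71.
Probability = 71/231.

71/231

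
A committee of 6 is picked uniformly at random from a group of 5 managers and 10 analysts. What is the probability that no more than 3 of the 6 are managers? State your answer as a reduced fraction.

954/1001

Total selections: C(15,6) = 5005.
Count the complement (more than 3 managers): C(5,4)·C(10,2) + C(5,5)·C(10,1) = 225 + 10 = 235.
Probability = 1 − 235/5005 = 4770/5005 = 954/1001.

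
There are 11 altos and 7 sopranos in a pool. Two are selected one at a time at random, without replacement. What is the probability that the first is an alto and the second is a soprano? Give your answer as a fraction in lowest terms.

Multiply the conditional probabilities at each draw: 11/18 · 7/17 = 77/306.

77/306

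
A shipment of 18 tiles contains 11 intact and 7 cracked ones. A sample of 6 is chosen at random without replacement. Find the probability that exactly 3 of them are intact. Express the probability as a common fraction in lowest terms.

275/884

Total number of selections: C(18,6) = 18564.
Selections with exactly 3 intact: choose 3 of the 11 intact and 3 of the 7 cracked, C(11,3)·C(7,3) = 165·35 = 5775.
Probability = 5775/18564 = 275/884.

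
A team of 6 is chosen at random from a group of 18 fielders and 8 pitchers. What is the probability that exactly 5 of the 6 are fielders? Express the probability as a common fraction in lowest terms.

There are C(26,6) = 230230 ways to choose 6 from 26.
Selections with exactly 5 fielders: choose 5 of the 18 fielders and 1 of the 8 pitchers, C(18,5)·C(8,1) = 8568·8 = 68544.
Probability = 68544/230230 = 4896/16445.

4896/16445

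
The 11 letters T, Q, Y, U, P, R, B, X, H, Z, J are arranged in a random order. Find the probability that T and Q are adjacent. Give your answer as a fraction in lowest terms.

There are 11! = 39916800 arrangements.
Treat T and Q as a block: 10! arrangements of the blocks × 2 orders within the block = 2·3628800 = 7257600.
Probability = 7257600/39916800 = 2/11.

2/11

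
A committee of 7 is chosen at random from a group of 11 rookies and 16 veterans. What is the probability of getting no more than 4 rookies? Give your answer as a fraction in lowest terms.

Total selections: C(27,7) = 888030.
Count the complement (more than 4 rookies): C(11,5)·C(16,2) + C(11,6)·C(16,1) + C(11,7)·C(16,0) = 55440 + 7392 + 330 = 63162.
Probability = 1 − 63162/888030 = 824868/888030 = 4166/4485.

4166/4485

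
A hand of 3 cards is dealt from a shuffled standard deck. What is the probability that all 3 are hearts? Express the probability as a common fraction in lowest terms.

11/850

There are C(52,3) = 22100 possible 3-card hands.
Hands that are all hearts: C(13,3) = 286.
Probability = 286/22100 = 11/850.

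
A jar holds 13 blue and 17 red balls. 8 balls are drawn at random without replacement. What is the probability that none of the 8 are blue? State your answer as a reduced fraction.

374/90045

There are C(30,8) = 5852925 possible selections.
Selections with no blue (all red): C(17,8) = 24310.
Probability = 24310/5852925 = 374/90045.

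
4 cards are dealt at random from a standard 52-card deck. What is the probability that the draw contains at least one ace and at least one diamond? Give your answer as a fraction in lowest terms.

52799/270725

There are C(52,4) = 270725 possible draws.
By inclusion-exclusion on the complements, draws missing all aces or all diamonds: C(48,4) + C(39,4) − C(36,4) = 194580 + 82251 − 58905 = 217926.
So draws with at least one of each: 270725 − 217926 = 52799, probability 52799/270725.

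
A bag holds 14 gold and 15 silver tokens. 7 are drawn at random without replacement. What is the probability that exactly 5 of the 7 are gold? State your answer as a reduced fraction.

539/4002

Total number of selections: C(29,7) = 1560780.
Selections with exactly 5 gold: choose 5 of the 14 gold and 2 of the 15 silver, C(14,5)·C(15,2) = 2002·105 = 210210.
Probability = 210210/1560780 = 539/4002.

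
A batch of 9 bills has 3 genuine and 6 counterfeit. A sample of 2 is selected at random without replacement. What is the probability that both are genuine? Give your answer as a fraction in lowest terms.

There are C(9,2) = 36 possible selections.
Selections with all genuine: C(3,2) = 3.
Probability = 3/36 = 1/12.

1/12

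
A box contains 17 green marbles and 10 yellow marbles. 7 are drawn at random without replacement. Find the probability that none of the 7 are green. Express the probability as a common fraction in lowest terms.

There are C(27,7) = 888030 possible selections.
Selections with no green (all yellow): C(10,7) = 120.
Probability = 120/888030 = 4/29601.

4/29601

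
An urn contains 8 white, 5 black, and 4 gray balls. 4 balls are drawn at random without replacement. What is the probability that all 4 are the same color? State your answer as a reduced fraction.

19/595

There are C(17,4) = 2380 ways to draw 4 balls.
All same color: C(8,4) + C(5,4) + C(4,4) = 70 + 5 + 1 = 76.
Probability = 76/2380 = 19/595.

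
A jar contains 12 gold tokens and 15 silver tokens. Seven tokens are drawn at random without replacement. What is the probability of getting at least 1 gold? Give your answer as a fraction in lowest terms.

There are C(27,7) = 888030 ways to choose the 7.
The complement is all 7 are silver: C(15,7) = 6435.
Probability = 1 − 6435/888030 = 881595/888030 = 137/138.

137/138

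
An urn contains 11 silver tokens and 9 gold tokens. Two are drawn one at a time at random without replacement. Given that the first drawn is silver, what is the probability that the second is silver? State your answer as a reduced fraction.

After removing one silver, 19 remain: 10 silver and 9 gold.
So the probability the next is silver is 10/19.

10/19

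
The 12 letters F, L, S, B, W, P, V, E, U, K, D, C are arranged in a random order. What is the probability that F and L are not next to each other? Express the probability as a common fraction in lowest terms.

5/6

There are 12! = 479001600 arrangements.
Arrangements with F and L adjacent: 2·11! = 79833600.
So not adjacent: 479001600 − 79833600 = 399168000, probability 399168000/479001600 = 5/6.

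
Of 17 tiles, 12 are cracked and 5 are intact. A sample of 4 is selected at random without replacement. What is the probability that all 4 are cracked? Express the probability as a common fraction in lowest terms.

99/476

There are C(17,4) = 2380 possible selections.
Selections with all cracked: C(12,4) = 495.
Probability = 495/2380 = 99/476.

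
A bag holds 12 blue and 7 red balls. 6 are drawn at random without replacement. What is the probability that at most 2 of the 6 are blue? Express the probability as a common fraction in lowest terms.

Total selections: C(19,6) = 27132.
Favorable selections (at most 2 blue): C(12,0)·C(7,6) + C(12,1)·C(7,5) + C(12,2)·C(7,4) = 7 + 252 + 2310 = 2569.
Probability = 2569/27132 = 367/3876.

367/3876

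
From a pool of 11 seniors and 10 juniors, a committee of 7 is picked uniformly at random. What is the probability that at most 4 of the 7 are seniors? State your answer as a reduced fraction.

503/646

Total selections: C(21,7) = 116280.
Count the complement (more than 4 seniors): C(11,5)·C(10,2) + C(11,6)·C(10,1) + C(11,7)·C(10,0) = 20790 + 4620 + 330 = 25740.
Probability = 1 − 25740/116280 = 90540/116280 = 503/646.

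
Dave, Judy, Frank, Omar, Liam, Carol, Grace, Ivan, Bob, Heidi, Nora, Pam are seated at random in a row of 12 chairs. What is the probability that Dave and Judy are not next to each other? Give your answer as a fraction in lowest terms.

There are 12! = 479001600 arrangements.
Arrangements with Dave and Judy adjacent: 2·11! = 79833600.
So not adjacent: 479001600 − 79833600 = 399168000, probability 399168000/479001600 = 5/6.

5/6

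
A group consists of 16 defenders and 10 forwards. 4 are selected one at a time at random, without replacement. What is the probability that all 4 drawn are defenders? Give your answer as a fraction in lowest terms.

14/115

Multiply the conditional probabilities at each draw: 16/26 · 15/25 · 14/24 · 13/23 = 43680/358800 = 14/115.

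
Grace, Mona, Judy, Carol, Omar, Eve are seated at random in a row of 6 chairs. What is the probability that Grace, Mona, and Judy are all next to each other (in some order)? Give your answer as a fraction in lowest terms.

1/5

There are 6! = 720 arrangements.
Treat the three as one block: 4! placements × 3! orders within the block = 24·6 = 144.
Probability = 144/720 = 1/5.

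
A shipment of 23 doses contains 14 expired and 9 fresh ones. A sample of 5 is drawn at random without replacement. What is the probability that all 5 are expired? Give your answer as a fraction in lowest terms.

26/437

There are C(23,5) = 33649 possible selections.
Selections with all expired: C(14,5) = 2002.
Probability = 2002/33649 = 26/437.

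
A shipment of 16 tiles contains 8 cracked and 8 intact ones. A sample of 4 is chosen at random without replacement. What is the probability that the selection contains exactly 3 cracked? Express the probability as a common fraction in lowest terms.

16/65

Total number of selections: C(16,4) = 1820.
Selections with exactly 3 cracked: choose 3 of the 8 cracked and 1 of the 8 intact, C(8,3)·C(8,1) = 56·8 = 448.
Probability = 448/1820 = 16/65.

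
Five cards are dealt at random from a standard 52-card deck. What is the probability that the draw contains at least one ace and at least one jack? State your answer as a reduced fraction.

There are C(52,5) = 2598960 possible draws.
By inclusion-exclusion on the complements, draws missing all aces or all jacks: C(48,5) + C(48,5) − C(44,5) = 1712304 + 1712304 − 1086008 = 2338600.
So draws with at least one of each: 2598960 − 2338600 = 260360, probability 260360/2598960 = 6509/64974.

6509/64974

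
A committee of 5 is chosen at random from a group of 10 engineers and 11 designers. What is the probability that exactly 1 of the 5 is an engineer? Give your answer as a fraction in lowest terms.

The sample space is all 5-subsets of the 21: C(21,5) = 20349.
Selections with exactly 1 engineer: choose 1 of the 10 engineers and 4 of the 11 designers, C(10,1)·C(11,4) = 10·330 = 3300.
Probability = 3300/20349 = 1100/6783.

1100/6783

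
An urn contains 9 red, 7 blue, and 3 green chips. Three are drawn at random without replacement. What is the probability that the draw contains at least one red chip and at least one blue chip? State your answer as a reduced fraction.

There are C(19,3) = 969 possible draws.
By inclusion-exclusion on the complements, draws missing all red or all blue: C(10,3) + C(12,3) − C(3,3) = 120 + 220 − 1 = 339.
So draws with at least one of each: 969 − 339 = 630, probability 630/969 = 210/323.

210/323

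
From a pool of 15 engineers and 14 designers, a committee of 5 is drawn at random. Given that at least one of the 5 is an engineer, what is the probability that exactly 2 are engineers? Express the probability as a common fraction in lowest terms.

Work in counts. Selections with at least one engineer: C(29,5) − C(14,5) = 118755 − 2002 = 116753.
Of those, selections where exactly 2 are engineers: C(15,2)·C(14,3) = 105·364 = 38220.
Conditional probability = 38220/116753 = 420/1283.

420/1283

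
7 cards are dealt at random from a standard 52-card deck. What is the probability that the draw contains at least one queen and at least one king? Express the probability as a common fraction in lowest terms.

There are C(52,7) = 133784560 possible draws.
By inclusion-exclusion on the complements, draws missing all queens or all kings: C(48,7) + C(48,7) − C(44,7) = 73629072 + 73629072 − 38320568 = 108937576.
So draws with at least one of each: 133784560 − 108937576 = 24846984, probability 24846984/133784560 = 3105873/16723070.

3105873/16723070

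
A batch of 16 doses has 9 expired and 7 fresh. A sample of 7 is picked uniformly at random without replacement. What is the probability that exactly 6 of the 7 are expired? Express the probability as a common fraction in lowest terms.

Total number of selections: C(16,7) = 11440.
Selections with exactly 6 expired: choose 6 of the 9 expired and 1 of the 7 fresh, C(9,6)·C(7,1) = 84·7 = 588.
Probability = 588/11440 = 147/2860.

147/2860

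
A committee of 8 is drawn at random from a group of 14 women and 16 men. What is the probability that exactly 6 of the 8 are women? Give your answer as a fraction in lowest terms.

616/10005

Total number of selections: C(30,8) = 5852925.
Selections with exactly 6 women: choose 6 of the 14 women and 2 of the 16 men, C(14,6)·C(16,2) = 3003·120 = 360360.
Probability = 360360/5852925 = 616/10005.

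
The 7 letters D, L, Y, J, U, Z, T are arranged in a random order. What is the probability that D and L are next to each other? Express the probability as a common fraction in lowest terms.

There are 7! = 5040 arrangements.
Treat D and L as a block: 6! arrangements of the blocks × 2 orders within the block = 2·720 = 1440.
Probability = 1440/5040 = 2/7.

2/7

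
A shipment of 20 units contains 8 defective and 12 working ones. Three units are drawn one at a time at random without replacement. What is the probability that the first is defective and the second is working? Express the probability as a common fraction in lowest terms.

Multiply the conditional probabilities at each draw: 8/20 · 12/19 = 96/380 = 24/95.

24/95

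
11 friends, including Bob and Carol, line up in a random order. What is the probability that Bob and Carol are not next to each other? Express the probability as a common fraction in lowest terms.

There are 11! = 39916800 arrangements.
Arrangements with Bob and Carol adjacent: 2·10! = 7257600.
So not adjacent: 39916800 − 7257600 = 32659200, probability 32659200/39916800 = 9/11.

9/11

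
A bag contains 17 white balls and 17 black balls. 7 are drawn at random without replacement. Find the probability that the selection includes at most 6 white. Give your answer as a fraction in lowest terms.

Total selections: C(34,7) = 5379616.
The complement is exactly 7 white: C(17,7)·C(17,0) = 19448.
Probability = 1 − 19448/5379616 = 5360168/5379616 = 3583/3596.

3583/3596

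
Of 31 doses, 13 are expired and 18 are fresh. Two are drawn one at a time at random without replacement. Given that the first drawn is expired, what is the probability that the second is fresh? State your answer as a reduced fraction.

After removing one expired, 30 remain: 12 expired and 18 fresh.
So the probability the next is fresh is 18/30 = 3/5.

3/5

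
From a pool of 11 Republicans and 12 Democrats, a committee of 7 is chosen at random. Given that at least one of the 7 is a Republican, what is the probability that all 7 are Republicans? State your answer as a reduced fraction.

Work in counts. Selections with at least one Republican: C(23,7) − C(12,7) = 245157 − 792 = 244365.
Of those, selections where all 7 are Republicans: C(11,7) = 330.
Conditional probability = 330/244365 = 2/1481.

2/1481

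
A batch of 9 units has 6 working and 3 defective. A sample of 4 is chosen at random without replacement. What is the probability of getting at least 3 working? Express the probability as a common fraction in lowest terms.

There are C(9,4) = 126 ways to choose the 4.
Favorable selections (at least 3 working): C(6,3)·C(3,1) + C(6,4)·C(3,0) = 60 + 15 = 75.
Probability = 75/126 = 25/42.

25/42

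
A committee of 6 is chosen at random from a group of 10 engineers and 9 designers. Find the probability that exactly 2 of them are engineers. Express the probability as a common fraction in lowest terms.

135/646

Total number of selections: C(19,6) = 27132.
Selections with exactly 2 engineers: choose 2 of the 10 engineers and 4 of the 9 designers, C(10,2)·C(9,4) = 45·126 = 5670.
Probability = 5670/27132 = 135/646.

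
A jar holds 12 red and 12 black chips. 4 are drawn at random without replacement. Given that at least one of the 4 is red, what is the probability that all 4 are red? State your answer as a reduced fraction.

15/307

Work in counts. Selections with at least one red: C(24,4) − C(12,4) = 10626 − 495 = 10131.
Of those, selections where all 4 are red: C(12,4) = 495.
Conditional probability = 495/10131 = 15/307.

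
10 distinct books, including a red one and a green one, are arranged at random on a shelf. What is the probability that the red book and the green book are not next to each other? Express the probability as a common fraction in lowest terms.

There are 10! = 3628800 arrangements.
Arrangements with the red book and the green book adjacent: 2·9! = 725760.
So not adjacent: 3628800 − 725760 = 2903040, probability 2903040/3628800 = 4/5.

4/5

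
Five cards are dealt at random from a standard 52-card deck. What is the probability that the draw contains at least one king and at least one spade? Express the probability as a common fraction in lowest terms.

There are C(52,5) = 2598960 possible draws.
By inclusion-exclusion on the complements, draws missing all kings or all spades: C(48,5) + C(39,5) − C(36,5) = 1712304 + 575757 − 376992 = 1911069.
So draws with at least one of each: 2598960 − 1911069 = 687891, probability 687891/2598960 = 229297/866320.

229297/866320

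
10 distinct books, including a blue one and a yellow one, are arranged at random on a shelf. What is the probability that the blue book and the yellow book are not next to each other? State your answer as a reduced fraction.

4/5

There are 10! = 3628800 arrangements.
Arrangements with the blue book and the yellow book adjacent: 2·9! = 725760.
So not adjacent: 3628800 − 725760 = 2903040, probability 2903040/3628800 = 4/5.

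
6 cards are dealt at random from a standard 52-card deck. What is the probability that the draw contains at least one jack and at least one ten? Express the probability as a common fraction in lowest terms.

718637/5089630

There are C(52,6) = 20358520 possible draws.
By inclusion-exclusion on the complements, draws missing all jacks or all tens: C(48,6) + C(48,6) − C(44,6) = 12271512 + 12271512 − 7059052 = 17483972.
So draws with at least one of each: 20358520 − 17483972 = 2874548, probability 2874548/20358520 = 718637/5089630.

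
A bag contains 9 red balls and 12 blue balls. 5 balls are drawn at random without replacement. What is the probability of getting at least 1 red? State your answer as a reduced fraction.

2173/2261

There are C(21,5) = 20349 ways to choose the 5.
The complement is all 5 are blue: C(12,5) = 792.
Probability = 1 − 792/20349 = 19557/20349 = 2173/2261.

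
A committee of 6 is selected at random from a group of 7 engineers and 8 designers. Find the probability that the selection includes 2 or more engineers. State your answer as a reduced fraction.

Total selections: C(15,6) = 5005.
Count the complement (fewer than 2 engineers): C(7,0)·C(8,6) + C(7,1)·C(8,5) = 28 + 392 = 420.
Probability = 1 − 420/5005 = 4585/5005 = 131/143.

131/143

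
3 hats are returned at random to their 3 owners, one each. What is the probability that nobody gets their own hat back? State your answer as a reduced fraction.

There are 3! = 6 assignments.
By inclusion-exclusion, assignments with no fixed points: C(3,0)·3! − C(3,1)·2! + C(3,2)·1! − C(3,3)·0! = 2.
Probability = 2/6 = 1/3.

1/3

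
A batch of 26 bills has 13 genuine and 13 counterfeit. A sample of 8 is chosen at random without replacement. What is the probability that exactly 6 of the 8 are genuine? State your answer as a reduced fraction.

Total number of selections: C(26,8) = 1562275.
Selections with exactly 6 genuine: choose 6 of the 13 genuine and 2 of the 13 counterfeit, C(13,6)·C(13,2) = 1716·78 = 133848.
Probability = 133848/1562275 = 936/10925.

936/10925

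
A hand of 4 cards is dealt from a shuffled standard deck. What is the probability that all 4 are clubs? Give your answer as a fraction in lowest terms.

11/4165

There are C(52,4) = 270725 possible 4-card hands.
Hands that are all clubs: C(13,4) = 715.
Probability = 715/270725 = 11/4165.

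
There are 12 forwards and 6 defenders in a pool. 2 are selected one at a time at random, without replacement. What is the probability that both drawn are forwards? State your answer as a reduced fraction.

Multiply the conditional probabilities at each draw: 12/18 · 11/17 = 132/306 = 22/51.

22/51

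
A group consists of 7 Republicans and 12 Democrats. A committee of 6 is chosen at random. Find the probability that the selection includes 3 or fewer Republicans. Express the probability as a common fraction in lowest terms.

3509/3876

Total selections: C(19,6) = 27132.
Count the complement (more than 3 Republicans): C(7,4)·C(12,2) + C(7,5)·C(12,1) + C(7,6)·C(12,0) = 2310 + 252 + 7 = 2569.
Probability = 1 − 2569/27132 = 24563/27132 = 3509/3876.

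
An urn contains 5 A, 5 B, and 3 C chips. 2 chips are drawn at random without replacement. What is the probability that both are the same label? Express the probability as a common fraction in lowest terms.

23/78

There are C(13,2) = 78 ways to draw 2 chips.
All same label: C(5,2) + C(5,2) + C(3,2) = 10 + 10 + 3 = 23.
Probability = 23/78.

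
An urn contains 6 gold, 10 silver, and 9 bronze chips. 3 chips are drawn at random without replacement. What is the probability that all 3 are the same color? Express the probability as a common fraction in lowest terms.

56/575

There are C(25,3) = 2300 ways to draw 3 chips.
All same color: C(6,3) + C(10,3) + C(9,3) = 20 + 120 + 84 = 224.
Probability = 224/2300 = 56/575.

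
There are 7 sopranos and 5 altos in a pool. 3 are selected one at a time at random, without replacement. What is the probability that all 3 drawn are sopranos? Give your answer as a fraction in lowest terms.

7/44

Multiply the conditional probabilities at each draw: 7/12 · 6/11 · 5/10 = 210/1320 = 7/44.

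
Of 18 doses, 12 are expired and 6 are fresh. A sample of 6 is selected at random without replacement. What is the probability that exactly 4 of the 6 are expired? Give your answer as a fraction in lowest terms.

There are C(18,6) = 18564 ways to choose 6 from 18.
Selections with exactly 4 expired: choose 4 of the 12 expired and 2 of the 6 fresh, C(12,4)·C(6,2) = 495·15 = 7425.
Probability = 7425/18564 = 2475/6188.

2475/6188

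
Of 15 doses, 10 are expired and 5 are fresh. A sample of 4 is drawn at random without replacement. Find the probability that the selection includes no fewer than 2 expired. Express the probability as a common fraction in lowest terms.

12/13

Total selections: C(15,4) = 1365.
Favorable selections (no fewer than 2 expired): C(10,2)·C(5,2) + C(10,3)·C(5,1) + C(10,4)·C(5,0) = 450 + 600 + 210 = 1260.
Probability = 1260/1365 = 12/13.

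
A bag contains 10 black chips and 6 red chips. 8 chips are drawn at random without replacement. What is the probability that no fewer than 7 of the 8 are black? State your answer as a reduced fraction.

Total selections: C(16,8) = 12870.
Favorable selections (no fewer than 7 black): C(10,7)·C(6,1) + C(10,8)·C(6,0) = 720 + 45 = 765.
Probability = 765/12870 = 17/286.

17/286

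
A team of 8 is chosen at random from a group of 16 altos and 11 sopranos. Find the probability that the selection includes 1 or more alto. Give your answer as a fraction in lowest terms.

There are C(27,8) = 2220075 ways to choose the 8.
The complement is all 8 are sopranos: C(11,8) = 165.
Probability = 1 − 165/2220075 = 2219910/2220075 = 13454/13455.

13454/13455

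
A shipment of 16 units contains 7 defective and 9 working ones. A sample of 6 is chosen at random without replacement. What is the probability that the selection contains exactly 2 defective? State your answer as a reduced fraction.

The sample space is all 6-subsets of the 16: C(16,6) = 8008.
Selections with exactly 2 defective: choose 2 of the 7 defective and 4 of the 9 working, C(7,2)·C(9,4) = 21·126 = 2646.
Probability = 2646/8008 = 189/572.

189/572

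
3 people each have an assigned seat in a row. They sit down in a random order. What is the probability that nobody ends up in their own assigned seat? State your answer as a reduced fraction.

There are 3! = 6 seatings.
By inclusion-exclusion, seatings with no fixed points: C(3,0)·3! − C(3,1)·2! + C(3,2)·1! − C(3,3)·0! = 2.
Probability = 2/6 = 1/3.

1/3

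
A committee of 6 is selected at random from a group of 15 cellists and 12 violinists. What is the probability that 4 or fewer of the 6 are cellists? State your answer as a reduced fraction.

1783/2070

There are C(27,6) = 296010 ways to choose the 6.
Favorable selections (4 or fewer cellists): C(15,0)·C(12,6) + C(15,1)·C(12,5) + C(15,2)·C(12,4) + C(15,3)·C(12,3) + C(15,4)·C(12,2) = 924 + 11880 + 51975 + 100100 + 90090 = 254969.
Probability = 254969/296010 = 1783/2070.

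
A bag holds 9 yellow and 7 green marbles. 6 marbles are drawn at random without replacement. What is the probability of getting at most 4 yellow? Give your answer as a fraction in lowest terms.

503/572

There are C(16,6) = 8008 ways to choose the 6.
Favorable selections (at most 4 yellow): C(9,0)·C(7,6) + C(9,1)·C(7,5) + C(9,2)·C(7,4) + C(9,3)·C(7,3) + C(9,4)·C(7,2) = 7 + 189 + 1260 + 2940 + 2646 = 7042.
Probability = 7042/8008 = 503/572.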